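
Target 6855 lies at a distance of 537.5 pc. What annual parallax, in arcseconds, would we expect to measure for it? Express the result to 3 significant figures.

0.00186 arcsec

p = 1/d = 1/537.5 = 0.0018605 arcsec.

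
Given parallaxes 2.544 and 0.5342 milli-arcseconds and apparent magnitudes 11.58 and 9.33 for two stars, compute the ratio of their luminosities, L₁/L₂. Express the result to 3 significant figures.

L₁/L₂ = 0.00555

d₁ = 1/p₁ = 1/0.002544″ = 393.08 pc; d₂ = 1/p₂ = 1/0.0005342″ = 1872 pc.
M₁ = m₁ − 5 log₁₀ d₁ + 5 = 11.58 − 12.9724 + 5 = 3.6076.
M₂ = 9.33 − 16.3615 + 5 = -2.0315.
L₁/L₂ = 10^(0.4(M₂ − M₁)) = 10^(0.4 × (-5.6391)) = 10^(-2.25564) = 0.0055509.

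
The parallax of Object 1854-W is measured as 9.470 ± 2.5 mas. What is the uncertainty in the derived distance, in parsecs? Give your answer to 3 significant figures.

d = 1/p, so σ_d = σ_p / p².
σ_d = 0.00250 / (0.009470)² = 0.00250 / 0.000089681 = 27.877 pc.

27.9 pc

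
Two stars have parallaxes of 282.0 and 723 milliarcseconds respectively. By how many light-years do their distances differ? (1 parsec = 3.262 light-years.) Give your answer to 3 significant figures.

7.06 ly

d_A = 1/0.2820″ = 3.5461 pc; d_B = 1/0.7230″ = 1.3831 pc.
|d_B − d_A| = |1.3831 − 3.5461| = 2.163 pc = 2.163 × 3.262 ly = 7.0557 ly.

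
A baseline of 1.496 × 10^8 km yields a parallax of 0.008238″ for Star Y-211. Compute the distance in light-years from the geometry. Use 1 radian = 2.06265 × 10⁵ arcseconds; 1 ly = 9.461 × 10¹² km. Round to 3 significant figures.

θ = 0.008238″ = 0.008238/206265 = 3.9939 × 10^-8 rad.
d = B/θ = (1.496 × 10^8) / (3.9939 × 10^-8) = 3.7457 × 10^15 km = (3.7457 × 10^15) / (9.461 × 10^12) ly = 395.91 ly.

396 ly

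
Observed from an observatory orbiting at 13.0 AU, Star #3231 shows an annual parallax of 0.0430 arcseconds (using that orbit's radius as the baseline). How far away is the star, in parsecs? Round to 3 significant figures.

302 pc

With baseline B (in AU) and parallax p (in arcsec), d = B/p parsecs.
d = 13.0 / 0.0430 = 302.33 pc.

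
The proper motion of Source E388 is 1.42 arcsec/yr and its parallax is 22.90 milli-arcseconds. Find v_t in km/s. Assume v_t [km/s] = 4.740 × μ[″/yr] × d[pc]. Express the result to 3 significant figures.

294 km/s

d = 1/p = 1/0.02290″ = 43.668 pc.
v_t = 4.74 × μ × d = 4.74 × 1.42 × 43.668 = 293.92 km/s.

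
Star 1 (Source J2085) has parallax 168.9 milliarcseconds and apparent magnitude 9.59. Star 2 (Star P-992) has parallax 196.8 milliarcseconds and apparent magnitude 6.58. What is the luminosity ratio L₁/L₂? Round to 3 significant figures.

L₁/L₂ = 0.0849

d₁ = 1/p₁ = 1/0.1689″ = 5.9207 pc; d₂ = 1/p₂ = 1/0.1968″ = 5.0813 pc.
M₁ = m₁ − 5 log₁₀ d₁ + 5 = 9.59 − 3.8619 + 5 = 10.7281.
M₂ = 6.58 − 3.5299 + 5 = 8.0501.
L₁/L₂ = 10^(0.4(M₂ − M₁)) = 10^(0.4 × (-2.6780)) = 10^(-1.07120) = 0.084879.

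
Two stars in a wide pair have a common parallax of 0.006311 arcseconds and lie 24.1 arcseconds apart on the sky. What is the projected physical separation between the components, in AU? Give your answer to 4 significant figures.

3819 AU

d = 1/p = 1/0.006311″ = 158.45 pc.
At distance d (pc), an angle of θ arcsec spans θ·d AU: s = 24.1 × 158.45 = 3818.6 AU.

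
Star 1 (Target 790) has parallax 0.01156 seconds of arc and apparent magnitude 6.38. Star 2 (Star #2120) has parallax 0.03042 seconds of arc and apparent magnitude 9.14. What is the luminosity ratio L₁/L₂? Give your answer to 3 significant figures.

d₁ = 1/p₁ = 1/0.01156″ = 86.505 pc; d₂ = 1/p₂ = 1/0.03042″ = 32.873 pc.
M₁ = m₁ − 5 log₁₀ d₁ + 5 = 6.38 − 9.6852 + 5 = 1.6948.
M₂ = 9.14 − 7.5842 + 5 = 6.5558.
L₁/L₂ = 10^(0.4(M₂ − M₁)) = 10^(0.4 × 4.8610) = 10^1.94440 = 87.983.

L₁/L₂ = 88.0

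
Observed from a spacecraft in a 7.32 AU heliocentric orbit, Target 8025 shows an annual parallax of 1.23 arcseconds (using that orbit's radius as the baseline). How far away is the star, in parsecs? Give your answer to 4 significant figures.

With baseline B (in AU) and parallax p (in arcsec), d = B/p parsecs.
d = 7.32 / 1.23 = 5.9512 pc.

5.951 pc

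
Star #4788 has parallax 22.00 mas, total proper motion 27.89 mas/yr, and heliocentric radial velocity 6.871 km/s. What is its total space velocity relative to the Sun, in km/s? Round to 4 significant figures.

d = 1/p = 1/0.02200″ = 45.455 pc.
μ = 27.89 mas/yr = 0.02789 ″/yr.
v_t = 4.740 μ d = 4.740 × 0.02789 × 45.455 = 6.0091 km/s.
v = √(v_r² + v_t²) = √(6.871² + 6.0091²) = √83.3199 = 9.128 km/s.

9.128 km/s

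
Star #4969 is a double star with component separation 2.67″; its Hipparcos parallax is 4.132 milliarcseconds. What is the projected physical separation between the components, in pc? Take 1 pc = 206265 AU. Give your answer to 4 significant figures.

d = 1/p = 1/0.004132″ = 242.01 pc.
At distance d (pc), an angle of θ arcsec spans θ·d AU: s = 2.67 × 242.01 = 646.17 AU.
= 646.17 / 206265 = 0.0031327 pc.

0.003133 pc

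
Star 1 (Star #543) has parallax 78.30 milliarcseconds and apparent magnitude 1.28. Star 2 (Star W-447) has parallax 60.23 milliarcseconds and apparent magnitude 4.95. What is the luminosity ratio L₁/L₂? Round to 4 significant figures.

L₁/L₂ = 17.38

d₁ = 1/p₁ = 1/0.07830″ = 12.771 pc; d₂ = 1/p₂ = 1/0.06023″ = 16.603 pc.
M₁ = m₁ − 5 log₁₀ d₁ + 5 = 1.28 − 5.5311 + 5 = 0.7489.
M₂ = 4.95 − 6.1009 + 5 = 3.8491.
L₁/L₂ = 10^(0.4(M₂ − M₁)) = 10^(0.4 × 3.1002) = 10^1.24008 = 17.381.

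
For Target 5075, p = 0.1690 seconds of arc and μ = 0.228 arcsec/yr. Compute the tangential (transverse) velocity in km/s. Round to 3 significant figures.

6.39 km/s

d = 1/p = 1/0.1690″ = 5.9172 pc.
v_t = 4.74 × μ × d = 4.74 × 0.228 × 5.9172 = 6.3948 km/s.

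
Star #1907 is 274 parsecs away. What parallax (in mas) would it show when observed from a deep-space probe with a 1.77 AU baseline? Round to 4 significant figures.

6.460 mas

p (arcsec) = B (AU) / d (pc).
p = 1.77 / 274 = 0.0064599 arcsec = 6.4599 mas.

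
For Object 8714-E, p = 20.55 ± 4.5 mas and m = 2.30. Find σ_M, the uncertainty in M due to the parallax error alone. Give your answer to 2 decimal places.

M = m − 5 log₁₀ d + 5 = m + 5 log₁₀ p + 5, so ∂M/∂p = 5/(p ln 10).
σ_M = (5/ln 10) · (σ_p/p) = 2.1715 × 4.5/20.55 = 2.1715 × 0.21898 = 0.47552.

σ_M = 0.48 mag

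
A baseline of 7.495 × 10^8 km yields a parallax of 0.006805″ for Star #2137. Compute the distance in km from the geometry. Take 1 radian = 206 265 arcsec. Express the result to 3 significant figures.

θ = 0.006805″ = 0.006805/206265 = 3.2992 × 10^-8 rad.
d = B/θ = (7.495 × 10^8) / (3.2992 × 10^-8) = 2.2718 × 10^16 km.

2.27 × 10^16 km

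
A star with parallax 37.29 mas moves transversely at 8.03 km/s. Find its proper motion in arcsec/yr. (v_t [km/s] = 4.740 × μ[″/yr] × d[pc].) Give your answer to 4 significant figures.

d = 1/p = 1/0.03729″ = 26.817 pc.
μ = v_t / (4.74 d) = 8.03 / (4.74 × 26.817) = 8.03 / 127.11 = 0.063174 ″/yr.

0.06317 arcsec/yr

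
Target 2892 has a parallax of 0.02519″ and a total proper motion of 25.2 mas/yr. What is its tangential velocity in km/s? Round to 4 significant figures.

4.742 km/s

d = 1/p = 1/0.02519″ = 39.698 pc.
μ = 25.2 mas/yr = 0.0252 ″/yr.
v_t = 4.74 × μ × d = 4.74 × 0.0252 × 39.698 = 4.7418 km/s.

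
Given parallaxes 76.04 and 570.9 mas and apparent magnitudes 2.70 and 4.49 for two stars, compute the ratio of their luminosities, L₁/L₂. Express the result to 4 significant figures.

L₁/L₂ = 293.1

d₁ = 1/p₁ = 1/0.07604″ = 13.151 pc; d₂ = 1/p₂ = 1/0.5709″ = 1.7516 pc.
M₁ = m₁ − 5 log₁₀ d₁ + 5 = 2.70 − 5.5948 + 5 = 2.1052.
M₂ = 4.49 − 1.2172 + 5 = 8.2728.
L₁/L₂ = 10^(0.4(M₂ − M₁)) = 10^(0.4 × 6.1676) = 10^2.46704 = 293.12.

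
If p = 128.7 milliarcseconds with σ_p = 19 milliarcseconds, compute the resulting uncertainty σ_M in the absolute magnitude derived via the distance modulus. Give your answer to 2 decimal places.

M = m − 5 log₁₀ d + 5 = m + 5 log₁₀ p + 5, so ∂M/∂p = 5/(p ln 10).
σ_M = (5/ln 10) · (σ_p/p) = 2.1715 × 19/128.7 = 2.1715 × 0.14763 = 0.32058.

σ_M = 0.32 mag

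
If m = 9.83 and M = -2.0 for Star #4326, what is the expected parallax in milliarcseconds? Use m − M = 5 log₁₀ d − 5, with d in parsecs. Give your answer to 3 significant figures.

0.431 mas

m − M = 9.83 − (-2.0) = 11.83.
d = 10^((m−M)/5 + 1) = 10^3.366 = 2322.7 pc.
p = 1/d = 1/2322.7 = 0.00043053 arcsec = 0.43053 mas.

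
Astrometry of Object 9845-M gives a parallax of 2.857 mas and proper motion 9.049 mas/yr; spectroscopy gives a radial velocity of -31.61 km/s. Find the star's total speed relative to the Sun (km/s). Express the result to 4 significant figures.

34.99 km/s

d = 1/p = 1/0.002857″ = 350.02 pc.
μ = 9.049 mas/yr = 0.009049 ″/yr.
v_t = 4.740 μ d = 4.740 × 0.009049 × 350.02 = 15.013 km/s.
v = √(v_r² + v_t²) = √((-31.61)² + 15.013²) = √1224.58 = 34.994 km/s.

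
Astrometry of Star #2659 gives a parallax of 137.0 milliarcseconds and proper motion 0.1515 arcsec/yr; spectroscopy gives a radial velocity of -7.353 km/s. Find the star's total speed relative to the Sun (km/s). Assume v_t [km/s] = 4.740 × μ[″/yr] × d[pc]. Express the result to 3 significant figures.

d = 1/p = 1/0.1370″ = 7.2993 pc.
v_t = 4.740 μ d = 4.740 × 0.1515 × 7.2993 = 5.2417 km/s.
v = √(v_r² + v_t²) = √((-7.353)² + 5.2417²) = √81.542 = 9.0301 km/s.

9.03 km/s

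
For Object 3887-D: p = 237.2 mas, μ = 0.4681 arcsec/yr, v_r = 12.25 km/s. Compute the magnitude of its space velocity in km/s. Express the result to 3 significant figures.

d = 1/p = 1/0.2372″ = 4.2159 pc.
v_t = 4.740 μ d = 4.740 × 0.4681 × 4.2159 = 9.3542 km/s.
v = √(v_r² + v_t²) = √(12.25² + 9.3542²) = √237.564 = 15.413 km/s.

15.4 km/s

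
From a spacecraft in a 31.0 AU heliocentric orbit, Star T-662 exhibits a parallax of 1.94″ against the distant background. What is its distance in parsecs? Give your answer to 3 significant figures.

16.0 pc

With baseline B (in AU) and parallax p (in arcsec), d = B/p parsecs.
d = 31.0 / 1.94 = 15.979 pc.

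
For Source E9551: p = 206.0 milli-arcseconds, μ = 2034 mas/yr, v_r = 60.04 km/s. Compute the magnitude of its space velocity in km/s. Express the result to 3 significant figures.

76.1 km/s

d = 1/p = 1/0.2060″ = 4.8544 pc.
μ = 2034 mas/yr = 2.034 ″/yr.
v_t = 4.740 μ d = 4.740 × 2.034 × 4.8544 = 46.802 km/s.
v = √(v_r² + v_t²) = √(60.04² + 46.802²) = √5795.23 = 76.126 km/s.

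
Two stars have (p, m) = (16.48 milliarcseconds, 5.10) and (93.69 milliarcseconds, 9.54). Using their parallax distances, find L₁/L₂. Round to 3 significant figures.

d₁ = 1/p₁ = 1/0.01648″ = 60.68 pc; d₂ = 1/p₂ = 1/0.09369″ = 10.673 pc.
M₁ = m₁ − 5 log₁₀ d₁ + 5 = 5.10 − 8.9152 + 5 = 1.1848.
M₂ = 9.54 − 5.1414 + 5 = 9.3986.
L₁/L₂ = 10^(0.4(M₂ − M₁)) = 10^(0.4 × 8.2138) = 10^3.28552 = 1929.8.

L₁/L₂ = 1930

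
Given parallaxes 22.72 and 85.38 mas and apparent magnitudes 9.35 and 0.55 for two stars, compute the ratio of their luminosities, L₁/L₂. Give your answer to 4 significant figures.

L₁/L₂ = 0.004265

d₁ = 1/p₁ = 1/0.02272″ = 44.014 pc; d₂ = 1/p₂ = 1/0.08538″ = 11.712 pc.
M₁ = m₁ − 5 log₁₀ d₁ + 5 = 9.35 − 8.2180 + 5 = 6.1320.
M₂ = 0.55 − 5.3432 + 5 = 0.2068.
L₁/L₂ = 10^(0.4(M₂ − M₁)) = 10^(0.4 × (-5.9252)) = 10^(-2.37008) = 0.004265.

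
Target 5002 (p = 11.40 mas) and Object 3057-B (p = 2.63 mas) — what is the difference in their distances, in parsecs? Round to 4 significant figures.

292.5 pc

d_A = 1/0.01140″ = 87.719 pc; d_B = 1/0.002630″ = 380.23 pc.
|d_B − d_A| = |380.23 − 87.719| = 292.51 pc.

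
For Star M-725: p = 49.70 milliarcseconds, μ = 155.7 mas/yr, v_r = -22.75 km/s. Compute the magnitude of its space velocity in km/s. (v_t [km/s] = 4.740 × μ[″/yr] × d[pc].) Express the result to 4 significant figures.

27.17 km/s

d = 1/p = 1/0.04970″ = 20.121 pc.
μ = 155.7 mas/yr = 0.1557 ″/yr.
v_t = 4.740 μ d = 4.740 × 0.1557 × 20.121 = 14.85 km/s.
v = √(v_r² + v_t²) = √((-22.75)² + 14.85²) = √738.085 = 27.168 km/s.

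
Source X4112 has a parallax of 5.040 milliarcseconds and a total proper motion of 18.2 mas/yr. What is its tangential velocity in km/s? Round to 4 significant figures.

d = 1/p = 1/0.005040″ = 198.41 pc.
μ = 18.2 mas/yr = 0.0182 ″/yr.
v_t = 4.74 × μ × d = 4.74 × 0.0182 × 198.41 = 17.116 km/s.

17.12 km/s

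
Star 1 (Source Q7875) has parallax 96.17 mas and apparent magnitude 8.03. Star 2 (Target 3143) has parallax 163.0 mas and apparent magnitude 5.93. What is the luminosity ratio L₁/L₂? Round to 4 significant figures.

d₁ = 1/p₁ = 1/0.09617″ = 10.398 pc; d₂ = 1/p₂ = 1/0.1630″ = 6.135 pc.
M₁ = m₁ − 5 log₁₀ d₁ + 5 = 8.03 − 5.0847 + 5 = 7.9453.
M₂ = 5.93 − 3.9391 + 5 = 6.9909.
L₁/L₂ = 10^(0.4(M₂ − M₁)) = 10^(0.4 × (-0.9544)) = 10^(-0.38176) = 0.41518.

L₁/L₂ = 0.4152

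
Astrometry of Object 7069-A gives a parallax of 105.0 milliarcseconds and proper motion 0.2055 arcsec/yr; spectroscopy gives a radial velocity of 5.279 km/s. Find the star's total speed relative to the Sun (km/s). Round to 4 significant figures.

d = 1/p = 1/0.1050″ = 9.5238 pc.
v_t = 4.740 μ d = 4.740 × 0.2055 × 9.5238 = 9.2768 km/s.
v = √(v_r² + v_t²) = √(5.279² + 9.2768²) = √113.927 = 10.674 km/s.

10.67 km/s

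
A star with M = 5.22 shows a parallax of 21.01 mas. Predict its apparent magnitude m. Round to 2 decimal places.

m = 8.61

d = 1/p = 1/0.02101″ = 47.596 pc.
m − M = 5 log₁₀ d − 5 = 5 log₁₀(47.596) − 5 = 8.3879 − 5 = 3.3879.
m = M + (m − M) = 5.22 + 3.3879 = 8.61.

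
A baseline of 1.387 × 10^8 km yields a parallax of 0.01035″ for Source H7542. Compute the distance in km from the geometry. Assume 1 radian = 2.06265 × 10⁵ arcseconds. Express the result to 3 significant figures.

θ = 0.01035″ = 0.01035/206265 = 5.0178 × 10^-8 rad.
d = B/θ = (1.387 × 10^8) / (5.0178 × 10^-8) = 2.7642 × 10^15 km.

2.76 × 10^15 km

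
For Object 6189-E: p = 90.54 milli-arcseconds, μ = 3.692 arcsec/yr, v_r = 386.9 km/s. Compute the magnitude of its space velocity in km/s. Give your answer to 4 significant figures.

432.5 km/s

d = 1/p = 1/0.09054″ = 11.045 pc.
v_t = 4.740 μ d = 4.740 × 3.692 × 11.045 = 193.29 km/s.
v = √(v_r² + v_t²) = √(386.9² + 193.29²) = √187053 = 432.5 km/s.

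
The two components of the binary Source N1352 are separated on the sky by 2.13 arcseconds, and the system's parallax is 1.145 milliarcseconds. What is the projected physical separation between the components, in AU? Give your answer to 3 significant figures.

1860 AU

d = 1/p = 1/0.001145″ = 873.36 pc.
At distance d (pc), an angle of θ arcsec spans θ·d AU: s = 2.13 × 873.36 = 1860.3 AU.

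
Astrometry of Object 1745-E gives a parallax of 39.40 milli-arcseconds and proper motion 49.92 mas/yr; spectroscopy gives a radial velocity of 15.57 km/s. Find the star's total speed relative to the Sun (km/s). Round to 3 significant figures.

16.7 km/s

d = 1/p = 1/0.03940″ = 25.381 pc.
μ = 49.92 mas/yr = 0.04992 ″/yr.
v_t = 4.740 μ d = 4.740 × 0.04992 × 25.381 = 6.0057 km/s.
v = √(v_r² + v_t²) = √(15.57² + 6.0057²) = √278.493 = 16.688 km/s.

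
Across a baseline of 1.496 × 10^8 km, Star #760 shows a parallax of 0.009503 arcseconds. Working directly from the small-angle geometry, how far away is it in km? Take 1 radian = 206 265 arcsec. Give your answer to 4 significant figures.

θ = 0.009503″ = 0.009503/206265 = 4.6072 × 10^-8 rad.
d = B/θ = (1.496 × 10^8) / (4.6072 × 10^-8) = 3.2471 × 10^15 km.

3.247 × 10^15 km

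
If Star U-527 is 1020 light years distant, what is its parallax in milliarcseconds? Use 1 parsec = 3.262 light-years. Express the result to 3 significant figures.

d = 1020 ly ÷ 3.262 = 312.69 pc.
p = 1/d = 1/312.69 = 0.0031981 arcsec.
= 0.0031981 × 1000 = 3.1981 mas.

3.20 mas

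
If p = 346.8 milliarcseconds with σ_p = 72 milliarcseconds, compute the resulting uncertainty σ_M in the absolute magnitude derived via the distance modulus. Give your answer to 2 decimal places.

σ_M = 0.45 mag

M = m − 5 log₁₀ d + 5 = m + 5 log₁₀ p + 5, so ∂M/∂p = 5/(p ln 10).
σ_M = (5/ln 10) · (σ_p/p) = 2.1715 × 72/346.8 = 2.1715 × 0.20761 = 0.45083.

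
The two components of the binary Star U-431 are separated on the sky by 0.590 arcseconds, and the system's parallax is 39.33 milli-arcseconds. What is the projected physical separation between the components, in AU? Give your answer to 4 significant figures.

d = 1/p = 1/0.03933″ = 25.426 pc.
At distance d (pc), an angle of θ arcsec spans θ·d AU: s = 0.590 × 25.426 = 15.001 AU.

15.00 AU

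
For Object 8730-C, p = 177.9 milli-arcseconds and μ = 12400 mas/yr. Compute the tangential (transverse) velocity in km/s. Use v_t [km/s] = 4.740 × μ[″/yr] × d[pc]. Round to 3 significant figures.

330 km/s

d = 1/p = 1/0.1779″ = 5.6211 pc.
μ = 12400 mas/yr = 12.4 ″/yr.
v_t = 4.74 × μ × d = 4.74 × 12.4 × 5.6211 = 330.39 km/s.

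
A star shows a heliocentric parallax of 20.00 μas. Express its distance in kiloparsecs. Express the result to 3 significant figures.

p = 20.00 μas = 0.00002000 arcsec.
d = 1/p = 1/0.00002000 = 50000 pc.
= 50 kpc.

50.0 kpc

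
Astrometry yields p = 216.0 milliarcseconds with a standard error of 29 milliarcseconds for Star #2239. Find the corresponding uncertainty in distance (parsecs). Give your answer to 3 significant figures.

0.622 pc

d = 1/p, so σ_d = σ_p / p².
σ_d = 0.0290 / (0.2160)² = 0.0290 / 0.046656 = 0.62157 pc.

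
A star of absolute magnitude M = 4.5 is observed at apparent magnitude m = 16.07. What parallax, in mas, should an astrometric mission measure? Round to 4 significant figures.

m − M = 16.07 − 4.5 = 11.57.
d = 10^((m−M)/5 + 1) = 10^3.314 = 2060.6 pc.
p = 1/d = 1/2060.6 = 0.0004853 arcsec = 0.4853 mas.

0.4853 mas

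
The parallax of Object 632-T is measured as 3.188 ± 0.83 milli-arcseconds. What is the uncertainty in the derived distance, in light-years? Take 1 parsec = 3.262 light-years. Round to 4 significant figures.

266.4 ly

d = 1/p, so σ_d = σ_p / p².
σ_d = 0.000830 / (0.003188)² = 0.000830 / 0.000010163 = 81.669 pc = 81.669 × 3.262 ly = 266.4 ly.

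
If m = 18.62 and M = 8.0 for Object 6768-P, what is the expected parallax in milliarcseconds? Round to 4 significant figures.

0.7516 mas

m − M = 18.62 − 8.0 = 10.62.
d = 10^((m−M)/5 + 1) = 10^3.124 = 1330.5 pc.
p = 1/d = 1/1330.5 = 0.0007516 arcsec = 0.7516 mas.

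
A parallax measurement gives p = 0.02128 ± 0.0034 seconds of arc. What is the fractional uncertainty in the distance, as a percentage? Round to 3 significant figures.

For d = 1/p, |σ_d/d| = |σ_p/p|.
σ_p/p = 0.0034 / 0.02128 = 0.15977 = 15.977%.

16.0%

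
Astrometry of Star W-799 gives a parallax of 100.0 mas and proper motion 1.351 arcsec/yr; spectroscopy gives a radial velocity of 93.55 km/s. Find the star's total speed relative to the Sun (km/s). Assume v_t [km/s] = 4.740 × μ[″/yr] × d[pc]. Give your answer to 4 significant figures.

d = 1/p = 1/0.1000″ = 10 pc.
v_t = 4.740 μ d = 4.740 × 1.351 × 10 = 64.037 km/s.
v = √(v_r² + v_t²) = √(93.55² + 64.037²) = √12852.3 = 113.37 km/s.

113.4 km/s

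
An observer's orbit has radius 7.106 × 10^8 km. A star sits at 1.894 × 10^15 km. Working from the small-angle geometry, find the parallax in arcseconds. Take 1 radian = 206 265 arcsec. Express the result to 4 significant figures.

0.07739 arcsec

θ ≈ B/d = (7.106 × 10^8) / (1.894 × 10^15) = 3.7518 × 10^-7 rad.
In arcseconds: 3.7518 × 10^-7 × 206265 = 0.077387″.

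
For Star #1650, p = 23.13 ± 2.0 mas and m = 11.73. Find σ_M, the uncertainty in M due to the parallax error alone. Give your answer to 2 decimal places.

σ_M = 0.19 mag

M = m − 5 log₁₀ d + 5 = m + 5 log₁₀ p + 5, so ∂M/∂p = 5/(p ln 10).
σ_M = (5/ln 10) · (σ_p/p) = 2.1715 × 2.0/23.13 = 2.1715 × 0.086468 = 0.18777.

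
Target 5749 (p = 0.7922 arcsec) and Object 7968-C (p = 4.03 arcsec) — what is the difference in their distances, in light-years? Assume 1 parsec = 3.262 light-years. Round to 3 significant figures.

d_A = 1/0.7922″ = 1.2623 pc; d_B = 1/4.030″ = 0.24814 pc.
|d_B − d_A| = |0.24814 − 1.2623| = 1.0142 pc = 1.0142 × 3.262 ly = 3.3083 ly.

3.31 ly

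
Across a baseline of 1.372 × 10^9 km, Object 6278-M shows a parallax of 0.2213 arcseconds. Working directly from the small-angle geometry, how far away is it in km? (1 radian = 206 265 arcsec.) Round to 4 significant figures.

1.279 × 10^15 km

θ = 0.2213″ = 0.2213/206265 = 1.0729 × 10^-6 rad.
d = B/θ = (1.372 × 10^9) / (1.0729 × 10^-6) = 1.2788 × 10^15 km.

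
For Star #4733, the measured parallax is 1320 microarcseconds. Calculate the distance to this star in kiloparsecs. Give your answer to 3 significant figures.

p = 1320 microarcseconds = 0.001320 arcsec.
d = 1/p = 1/0.001320 = 757.58 pc.
= 0.75758 kpc.

0.758 kpc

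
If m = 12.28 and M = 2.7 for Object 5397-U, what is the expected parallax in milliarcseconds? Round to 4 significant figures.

1.213 mas

m − M = 12.28 − 2.7 = 9.58.
d = 10^((m−M)/5 + 1) = 10^2.916 = 824.14 pc.
p = 1/d = 1/824.14 = 0.0012134 arcsec = 1.2134 mas.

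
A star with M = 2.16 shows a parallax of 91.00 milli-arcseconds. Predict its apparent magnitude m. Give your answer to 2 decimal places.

d = 1/p = 1/0.09100″ = 10.989 pc.
m − M = 5 log₁₀ d − 5 = 5 log₁₀(10.989) − 5 = 5.2048 − 5 = 0.2048.
m = M + (m − M) = 2.16 + 0.2048 = 2.36.

m = 2.36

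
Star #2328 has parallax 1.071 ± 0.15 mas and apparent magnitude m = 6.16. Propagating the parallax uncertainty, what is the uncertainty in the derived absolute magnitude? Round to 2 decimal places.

M = m − 5 log₁₀ d + 5 = m + 5 log₁₀ p + 5, so ∂M/∂p = 5/(p ln 10).
σ_M = (5/ln 10) · (σ_p/p) = 2.1715 × 0.15/1.071 = 2.1715 × 0.14006 = 0.30414.

σ_M = 0.30 mag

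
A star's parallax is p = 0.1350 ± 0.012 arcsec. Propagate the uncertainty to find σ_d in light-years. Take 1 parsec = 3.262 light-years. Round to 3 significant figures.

2.15 ly

d = 1/p, so σ_d = σ_p / p².
σ_d = 0.0120 / (0.1350)² = 0.0120 / 0.018225 = 0.65844 pc = 0.65844 × 3.262 ly = 2.1478 ly.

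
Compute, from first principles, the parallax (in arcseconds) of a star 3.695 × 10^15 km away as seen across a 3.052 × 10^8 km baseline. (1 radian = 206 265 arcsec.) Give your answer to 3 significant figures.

θ ≈ B/d = (3.052 × 10^8) / (3.695 × 10^15) = 8.2598 × 10^-8 rad.
In arcseconds: 8.2598 × 10^-8 × 206265 = 0.017037″.

0.0170 arcsec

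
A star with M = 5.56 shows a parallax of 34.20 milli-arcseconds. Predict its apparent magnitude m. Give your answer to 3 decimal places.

m = 7.890

d = 1/p = 1/0.03420″ = 29.24 pc.
m − M = 5 log₁₀ d − 5 = 5 log₁₀(29.24) − 5 = 7.3299 − 5 = 2.3299.
m = M + (m − M) = 5.56 + 2.3299 = 7.890.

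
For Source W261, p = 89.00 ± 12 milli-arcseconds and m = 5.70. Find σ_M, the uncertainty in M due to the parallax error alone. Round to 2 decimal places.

M = m − 5 log₁₀ d + 5 = m + 5 log₁₀ p + 5, so ∂M/∂p = 5/(p ln 10).
σ_M = (5/ln 10) · (σ_p/p) = 2.1715 × 12/89.00 = 2.1715 × 0.13483 = 0.29278.

σ_M = 0.29 mag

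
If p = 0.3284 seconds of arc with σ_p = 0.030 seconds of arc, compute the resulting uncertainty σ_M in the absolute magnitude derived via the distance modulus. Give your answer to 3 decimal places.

M = m − 5 log₁₀ d + 5 = m + 5 log₁₀ p + 5, so ∂M/∂p = 5/(p ln 10).
σ_M = (5/ln 10) · (σ_p/p) = 2.1715 × 0.030/0.3284 = 2.1715 × 0.091352 = 0.19837.

σ_M = 0.198 mag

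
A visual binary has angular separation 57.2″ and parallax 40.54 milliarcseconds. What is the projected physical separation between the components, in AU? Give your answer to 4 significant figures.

d = 1/p = 1/0.04054″ = 24.667 pc.
At distance d (pc), an angle of θ arcsec spans θ·d AU: s = 57.2 × 24.667 = 1411 AU.

1411 AU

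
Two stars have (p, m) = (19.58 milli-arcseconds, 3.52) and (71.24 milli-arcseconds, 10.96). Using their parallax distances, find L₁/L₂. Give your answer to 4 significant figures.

d₁ = 1/p₁ = 1/0.01958″ = 51.073 pc; d₂ = 1/p₂ = 1/0.07124″ = 14.037 pc.
M₁ = m₁ − 5 log₁₀ d₁ + 5 = 3.52 − 8.5410 + 5 = -0.0210.
M₂ = 10.96 − 5.7364 + 5 = 10.2236.
L₁/L₂ = 10^(0.4(M₂ − M₁)) = 10^(0.4 × 10.2446) = 10^4.09784 = 12527.

L₁/L₂ = 12530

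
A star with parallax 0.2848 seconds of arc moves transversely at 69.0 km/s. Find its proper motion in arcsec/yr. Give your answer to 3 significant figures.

d = 1/p = 1/0.2848″ = 3.5112 pc.
μ = v_t / (4.74 d) = 69.0 / (4.74 × 3.5112) = 69.0 / 16.643 = 4.1459 ″/yr.

4.15 arcsec/yr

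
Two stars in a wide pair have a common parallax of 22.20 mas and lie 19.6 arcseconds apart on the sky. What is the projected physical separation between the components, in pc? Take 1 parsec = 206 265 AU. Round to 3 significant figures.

d = 1/p = 1/0.02220″ = 45.045 pc.
At distance d (pc), an angle of θ arcsec spans θ·d AU: s = 19.6 × 45.045 = 882.88 AU.
= 882.88 / 206265 = 0.0042803 pc.

0.00428 pc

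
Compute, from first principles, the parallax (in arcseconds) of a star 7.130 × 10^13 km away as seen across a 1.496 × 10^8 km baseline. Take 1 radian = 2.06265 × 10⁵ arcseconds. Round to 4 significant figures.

θ ≈ B/d = (1.496 × 10^8) / (7.130 × 10^13) = 2.0982 × 10^-6 rad.
In arcseconds: 2.0982 × 10^-6 × 206265 = 0.43279″.

0.4328 arcsec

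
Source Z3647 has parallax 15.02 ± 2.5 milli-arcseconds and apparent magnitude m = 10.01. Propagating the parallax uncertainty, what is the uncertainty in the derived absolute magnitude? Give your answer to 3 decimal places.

σ_M = 0.361 mag

M = m − 5 log₁₀ d + 5 = m + 5 log₁₀ p + 5, so ∂M/∂p = 5/(p ln 10).
σ_M = (5/ln 10) · (σ_p/p) = 2.1715 × 2.5/15.02 = 2.1715 × 0.16644 = 0.36142.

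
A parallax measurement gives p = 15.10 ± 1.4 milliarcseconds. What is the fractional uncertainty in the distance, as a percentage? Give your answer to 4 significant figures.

9.272%

For d = 1/p, |σ_d/d| = |σ_p/p|.
σ_p/p = 1.4 / 15.10 = 0.092715 = 9.2715%.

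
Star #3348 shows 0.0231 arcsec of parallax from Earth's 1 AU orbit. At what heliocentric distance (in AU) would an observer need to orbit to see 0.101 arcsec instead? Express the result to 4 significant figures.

4.372 AU

Parallax scales linearly with baseline: p ∝ B, so B = p_target / p_Earth × 1 AU.
B = 0.101 / 0.0231 = 4.3723 AU.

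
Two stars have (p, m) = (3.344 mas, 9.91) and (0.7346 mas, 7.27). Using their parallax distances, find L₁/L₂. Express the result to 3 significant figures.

d₁ = 1/p₁ = 1/0.003344″ = 299.04 pc; d₂ = 1/p₂ = 1/0.0007346″ = 1361.3 pc.
M₁ = m₁ − 5 log₁₀ d₁ + 5 = 9.91 − 12.3786 + 5 = 2.5314.
M₂ = 7.27 − 15.6698 + 5 = -3.3998.
L₁/L₂ = 10^(0.4(M₂ − M₁)) = 10^(0.4 × (-5.9312)) = 10^(-2.37248) = 0.0042415.

L₁/L₂ = 0.00424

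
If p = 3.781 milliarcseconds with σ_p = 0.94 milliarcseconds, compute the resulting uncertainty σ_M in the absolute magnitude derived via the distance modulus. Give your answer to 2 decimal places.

σ_M = 0.54 mag

M = m − 5 log₁₀ d + 5 = m + 5 log₁₀ p + 5, so ∂M/∂p = 5/(p ln 10).
σ_M = (5/ln 10) · (σ_p/p) = 2.1715 × 0.94/3.781 = 2.1715 × 0.24861 = 0.53986.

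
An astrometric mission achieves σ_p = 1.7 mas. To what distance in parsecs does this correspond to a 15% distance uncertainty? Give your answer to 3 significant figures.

88.2 pc

σ_d/d = σ_p/p, so the condition is σ_p/p ≤ 0.15, i.e. p ≥ σ_p/0.15.
p_min = 1.7/0.15 = 11.333 mas = 0.011333 arcsec.
d_max = 1/p_min = 1/0.011333 = 88.238 pc.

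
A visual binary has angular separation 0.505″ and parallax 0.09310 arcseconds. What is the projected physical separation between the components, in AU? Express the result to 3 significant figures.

d = 1/p = 1/0.09310″ = 10.741 pc.
At distance d (pc), an angle of θ arcsec spans θ·d AU: s = 0.505 × 10.741 = 5.4242 AU.

5.42 AU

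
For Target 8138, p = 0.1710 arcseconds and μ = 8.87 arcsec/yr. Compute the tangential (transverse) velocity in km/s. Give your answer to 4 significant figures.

245.9 km/s

d = 1/p = 1/0.1710″ = 5.848 pc.
v_t = 4.74 × μ × d = 4.74 × 8.87 × 5.848 = 245.87 km/s.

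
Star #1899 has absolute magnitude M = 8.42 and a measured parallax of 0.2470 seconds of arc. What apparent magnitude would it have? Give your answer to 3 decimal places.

d = 1/p = 1/0.2470″ = 4.0486 pc.
m − M = 5 log₁₀ d − 5 = 5 log₁₀(4.0486) − 5 = 3.0365 − 5 = -1.9635.
m = M + (m − M) = 8.42 + (-1.9635) = 6.457.

m = 6.457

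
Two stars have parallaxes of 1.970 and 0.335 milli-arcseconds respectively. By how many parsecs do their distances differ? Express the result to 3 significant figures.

d_A = 1/0.001970″ = 507.61 pc; d_B = 1/0.0003350″ = 2985.1 pc.
|d_B − d_A| = |2985.1 − 507.61| = 2477.5 pc.

2480 pc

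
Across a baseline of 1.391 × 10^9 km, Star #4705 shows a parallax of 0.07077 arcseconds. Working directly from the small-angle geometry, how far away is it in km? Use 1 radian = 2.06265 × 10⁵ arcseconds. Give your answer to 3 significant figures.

4.05 × 10^15 km

θ = 0.07077″ = 0.07077/206265 = 3.4310 × 10^-7 rad.
d = B/θ = (1.391 × 10^9) / (3.4310 × 10^-7) = 4.0542 × 10^15 km.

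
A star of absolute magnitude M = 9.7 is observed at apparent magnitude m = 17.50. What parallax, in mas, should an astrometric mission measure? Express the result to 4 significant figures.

m − M = 17.50 − 9.7 = 7.80.
d = 10^((m−M)/5 + 1) = 10^2.560 = 363.08 pc.
p = 1/d = 1/363.08 = 0.0027542 arcsec = 2.7542 mas.

2.754 mas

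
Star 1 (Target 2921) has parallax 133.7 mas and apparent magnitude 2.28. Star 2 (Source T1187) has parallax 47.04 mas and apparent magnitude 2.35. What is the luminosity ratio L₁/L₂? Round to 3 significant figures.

d₁ = 1/p₁ = 1/0.1337″ = 7.4794 pc; d₂ = 1/p₂ = 1/0.04704″ = 21.259 pc.
M₁ = m₁ − 5 log₁₀ d₁ + 5 = 2.28 − 4.3693 + 5 = 2.9107.
M₂ = 2.35 − 6.6377 + 5 = 0.7123.
L₁/L₂ = 10^(0.4(M₂ − M₁)) = 10^(0.4 × (-2.1984)) = 10^(-0.87936) = 0.13202.

L₁/L₂ = 0.132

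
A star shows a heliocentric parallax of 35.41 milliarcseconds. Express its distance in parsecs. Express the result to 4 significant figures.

p = 35.41 milliarcseconds = 0.03541 arcsec.
d = 1/p = 1/0.03541 = 28.241 pc.

28.24 pc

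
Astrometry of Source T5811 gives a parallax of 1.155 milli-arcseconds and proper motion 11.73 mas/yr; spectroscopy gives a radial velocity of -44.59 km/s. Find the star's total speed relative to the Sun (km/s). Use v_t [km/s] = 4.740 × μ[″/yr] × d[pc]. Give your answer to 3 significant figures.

65.6 km/s

d = 1/p = 1/0.001155″ = 865.8 pc.
μ = 11.73 mas/yr = 0.01173 ″/yr.
v_t = 4.740 μ d = 4.740 × 0.01173 × 865.8 = 48.139 km/s.
v = √(v_r² + v_t²) = √((-44.59)² + 48.139²) = √4305.63 = 65.617 km/s.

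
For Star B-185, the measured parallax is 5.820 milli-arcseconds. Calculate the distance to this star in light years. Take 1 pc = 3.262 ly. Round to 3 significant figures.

p = 5.820 milli-arcseconds = 0.005820 arcsec.
d = 1/p = 1/0.005820 = 171.82 pc.
In light-years: 171.82 × 3.262 = 560.48 ly.

560 light years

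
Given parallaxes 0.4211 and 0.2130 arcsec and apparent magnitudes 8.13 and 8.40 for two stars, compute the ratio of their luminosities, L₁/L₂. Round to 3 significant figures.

L₁/L₂ = 0.328

d₁ = 1/p₁ = 1/0.4211″ = 2.3747 pc; d₂ = 1/p₂ = 1/0.2130″ = 4.6948 pc.
M₁ = m₁ − 5 log₁₀ d₁ + 5 = 8.13 − 1.8780 + 5 = 11.2520.
M₂ = 8.40 − 3.3581 + 5 = 10.0419.
L₁/L₂ = 10^(0.4(M₂ − M₁)) = 10^(0.4 × (-1.2101)) = 10^(-0.48404) = 0.32807.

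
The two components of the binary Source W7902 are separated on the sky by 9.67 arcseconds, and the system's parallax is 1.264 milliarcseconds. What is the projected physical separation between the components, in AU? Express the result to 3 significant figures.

7650 AU

d = 1/p = 1/0.001264″ = 791.14 pc.
At distance d (pc), an angle of θ arcsec spans θ·d AU: s = 9.67 × 791.14 = 7650.3 AU.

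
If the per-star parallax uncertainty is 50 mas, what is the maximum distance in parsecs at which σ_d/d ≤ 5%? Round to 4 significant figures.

1.000 pc

σ_d/d = σ_p/p, so the condition is σ_p/p ≤ 0.05, i.e. p ≥ σ_p/0.05.
p_min = 50/0.05 = 1000 mas = 1 arcsec.
d_max = 1/p_min = 1/1 = 1 pc.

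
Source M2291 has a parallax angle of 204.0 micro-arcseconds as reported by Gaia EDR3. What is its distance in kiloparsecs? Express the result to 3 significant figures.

p = 204.0 micro-arcseconds = 0.0002040 arcsec.
d = 1/p = 1/0.0002040 = 4902 pc.
= 4.902 kpc.

4.90 kpc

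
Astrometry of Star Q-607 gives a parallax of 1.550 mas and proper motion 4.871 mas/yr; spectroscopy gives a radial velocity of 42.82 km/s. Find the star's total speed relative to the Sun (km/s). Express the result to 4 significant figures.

d = 1/p = 1/0.001550″ = 645.16 pc.
μ = 4.871 mas/yr = 0.004871 ″/yr.
v_t = 4.740 μ d = 4.740 × 0.004871 × 645.16 = 14.896 km/s.
v = √(v_r² + v_t²) = √(42.82² + 14.896²) = √2055.44 = 45.337 km/s.

45.34 km/s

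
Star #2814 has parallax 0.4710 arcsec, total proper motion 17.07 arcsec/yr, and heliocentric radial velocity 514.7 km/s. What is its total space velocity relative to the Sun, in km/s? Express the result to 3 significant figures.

d = 1/p = 1/0.4710″ = 2.1231 pc.
v_t = 4.740 μ d = 4.740 × 17.07 × 2.1231 = 171.78 km/s.
v = √(v_r² + v_t²) = √(514.7² + 171.78²) = √294424 = 542.61 km/s.

543 km/s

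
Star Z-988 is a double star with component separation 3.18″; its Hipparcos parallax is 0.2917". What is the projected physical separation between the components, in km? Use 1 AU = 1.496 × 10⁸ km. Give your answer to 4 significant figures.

1.631 × 10^9 km

d = 1/p = 1/0.2917″ = 3.4282 pc.
At distance d (pc), an angle of θ arcsec spans θ·d AU: s = 3.18 × 3.4282 = 10.902 AU.
= 10.902 × 1.496 × 10⁸ km = 1.6309 × 10^9 km.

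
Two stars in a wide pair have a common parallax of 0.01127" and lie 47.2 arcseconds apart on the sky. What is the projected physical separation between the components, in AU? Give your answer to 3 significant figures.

d = 1/p = 1/0.01127″ = 88.731 pc.
At distance d (pc), an angle of θ arcsec spans θ·d AU: s = 47.2 × 88.731 = 4188.1 AU.

4190 AU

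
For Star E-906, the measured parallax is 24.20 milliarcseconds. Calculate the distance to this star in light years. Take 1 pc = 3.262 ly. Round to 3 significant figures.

135 light years

p = 24.20 milliarcseconds = 0.02420 arcsec.
d = 1/p = 1/0.02420 = 41.322 pc.
In light-years: 41.322 × 3.262 = 134.79 ly.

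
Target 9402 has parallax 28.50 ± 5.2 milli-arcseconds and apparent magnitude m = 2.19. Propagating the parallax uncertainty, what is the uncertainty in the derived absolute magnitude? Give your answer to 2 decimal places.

M = m − 5 log₁₀ d + 5 = m + 5 log₁₀ p + 5, so ∂M/∂p = 5/(p ln 10).
σ_M = (5/ln 10) · (σ_p/p) = 2.1715 × 5.2/28.50 = 2.1715 × 0.18246 = 0.39621.

σ_M = 0.40 mag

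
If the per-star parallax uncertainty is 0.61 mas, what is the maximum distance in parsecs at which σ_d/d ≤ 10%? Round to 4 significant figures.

σ_d/d = σ_p/p, so the condition is σ_p/p ≤ 0.10, i.e. p ≥ σ_p/0.10.
p_min = 0.61/0.10 = 6.1 mas = 0.0061 arcsec.
d_max = 1/p_min = 1/0.0061 = 163.93 pc.

163.9 pc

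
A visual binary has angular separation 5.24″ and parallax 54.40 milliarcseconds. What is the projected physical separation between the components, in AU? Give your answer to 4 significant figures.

96.32 AU

d = 1/p = 1/0.05440″ = 18.382 pc.
At distance d (pc), an angle of θ arcsec spans θ·d AU: s = 5.24 × 18.382 = 96.322 AU.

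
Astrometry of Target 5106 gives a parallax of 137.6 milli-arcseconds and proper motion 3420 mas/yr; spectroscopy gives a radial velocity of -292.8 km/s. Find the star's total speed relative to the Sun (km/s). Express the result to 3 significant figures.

316 km/s

d = 1/p = 1/0.1376″ = 7.2674 pc.
μ = 3420 mas/yr = 3.420 ″/yr.
v_t = 4.740 μ d = 4.740 × 3.420 × 7.2674 = 117.81 km/s.
v = √(v_r² + v_t²) = √((-292.8)² + 117.81²) = √99611 = 315.61 km/s.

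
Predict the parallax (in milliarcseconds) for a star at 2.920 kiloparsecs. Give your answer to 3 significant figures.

0.342 mas

d = 2.920 kpc = 2920 pc.
p = 1/d = 1/2920 = 0.00034247 arcsec.
= 0.00034247 × 1000 = 0.34247 mas.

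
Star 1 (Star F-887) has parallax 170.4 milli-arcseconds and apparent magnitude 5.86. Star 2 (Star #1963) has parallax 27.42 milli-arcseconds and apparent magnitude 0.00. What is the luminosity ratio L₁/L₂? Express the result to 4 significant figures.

d₁ = 1/p₁ = 1/0.1704″ = 5.8685 pc; d₂ = 1/p₂ = 1/0.02742″ = 36.47 pc.
M₁ = m₁ − 5 log₁₀ d₁ + 5 = 5.86 − 3.8426 + 5 = 7.0174.
M₂ = 0.00 − 7.8097 + 5 = -2.8097.
L₁/L₂ = 10^(0.4(M₂ − M₁)) = 10^(0.4 × (-9.8271)) = 10^(-3.93084) = 0.00011726.

L₁/L₂ = 0.0001173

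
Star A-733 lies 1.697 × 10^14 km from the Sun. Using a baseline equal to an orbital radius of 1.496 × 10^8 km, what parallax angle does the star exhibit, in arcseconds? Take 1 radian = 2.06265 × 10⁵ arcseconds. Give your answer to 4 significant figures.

0.1818 arcsec

θ ≈ B/d = (1.496 × 10^8) / (1.697 × 10^14) = 8.8156 × 10^-7 rad.
In arcseconds: 8.8156 × 10^-7 × 206265 = 0.18183″.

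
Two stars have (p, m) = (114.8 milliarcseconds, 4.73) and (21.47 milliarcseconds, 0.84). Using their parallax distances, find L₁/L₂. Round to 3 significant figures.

d₁ = 1/p₁ = 1/0.1148″ = 8.7108 pc; d₂ = 1/p₂ = 1/0.02147″ = 46.577 pc.
M₁ = m₁ − 5 log₁₀ d₁ + 5 = 4.73 − 4.7003 + 5 = 5.0297.
M₂ = 0.84 − 8.3409 + 5 = -2.5009.
L₁/L₂ = 10^(0.4(M₂ − M₁)) = 10^(0.4 × (-7.5306)) = 10^(-3.01224) = 0.00097221.

L₁/L₂ = 0.000972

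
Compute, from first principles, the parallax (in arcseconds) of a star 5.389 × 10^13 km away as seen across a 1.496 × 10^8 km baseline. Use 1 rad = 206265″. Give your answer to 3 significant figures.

θ ≈ B/d = (1.496 × 10^8) / (5.389 × 10^13) = 2.7760 × 10^-6 rad.
In arcseconds: 2.7760 × 10^-6 × 206265 = 0.57259″.

0.573 arcsec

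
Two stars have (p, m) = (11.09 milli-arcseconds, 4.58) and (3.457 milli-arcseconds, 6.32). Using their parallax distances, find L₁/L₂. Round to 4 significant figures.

L₁/L₂ = 0.4825

d₁ = 1/p₁ = 1/0.01109″ = 90.171 pc; d₂ = 1/p₂ = 1/0.003457″ = 289.27 pc.
M₁ = m₁ − 5 log₁₀ d₁ + 5 = 4.58 − 9.7753 + 5 = -0.1953.
M₂ = 6.32 − 12.3065 + 5 = -0.9865.
L₁/L₂ = 10^(0.4(M₂ − M₁)) = 10^(0.4 × (-0.7912)) = 10^(-0.31648) = 0.48253.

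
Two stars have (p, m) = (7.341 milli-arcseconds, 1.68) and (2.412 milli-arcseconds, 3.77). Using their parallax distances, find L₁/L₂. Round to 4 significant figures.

L₁/L₂ = 0.7400

d₁ = 1/p₁ = 1/0.007341″ = 136.22 pc; d₂ = 1/p₂ = 1/0.002412″ = 414.59 pc.
M₁ = m₁ − 5 log₁₀ d₁ + 5 = 1.68 − 10.6712 + 5 = -3.9912.
M₂ = 3.77 − 13.0881 + 5 = -4.3181.
L₁/L₂ = 10^(0.4(M₂ − M₁)) = 10^(0.4 × (-0.3269)) = 10^(-0.13076) = 0.74001.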